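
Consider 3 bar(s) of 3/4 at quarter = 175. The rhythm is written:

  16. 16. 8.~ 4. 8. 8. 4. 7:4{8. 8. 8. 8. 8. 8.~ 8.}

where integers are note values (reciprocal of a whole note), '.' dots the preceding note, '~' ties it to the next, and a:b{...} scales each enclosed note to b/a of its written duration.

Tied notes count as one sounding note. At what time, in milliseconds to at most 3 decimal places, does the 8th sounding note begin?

1. 0.0ms @ 0 + 128.571ms (3/8)
2. 128.571ms @ 3/8 + 128.571ms (3/8)
3. 257.143ms @ 3/4 + 771.429ms (9/4)
4. 1028.571ms @ 3 + 257.143ms (3/4)
5. 1285.714ms @ 15/4 + 257.143ms (3/4)
6. 1542.857ms @ 9/2 + 514.286ms (3/2)
7. 2057.143ms @ 6 + 146.939ms (3/7)
8. 2204.082ms @ 45/7 + 146.939ms (3/7)
9. 2351.02ms @ 48/7 + 146.939ms (3/7)
10. 2497.959ms @ 51/7 + 146.939ms (3/7)
11. 2644.898ms @ 54/7 + 146.939ms (3/7)
12. 2791.837ms @ 57/7 + 293.878ms (6/7)

note 8 onset = 45/7b = 2204.082ms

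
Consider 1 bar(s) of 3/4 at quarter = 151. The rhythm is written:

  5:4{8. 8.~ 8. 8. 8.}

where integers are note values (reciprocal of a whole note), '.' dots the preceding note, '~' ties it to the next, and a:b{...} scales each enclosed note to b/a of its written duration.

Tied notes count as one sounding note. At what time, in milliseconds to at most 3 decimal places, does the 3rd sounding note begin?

1. 0.0ms @ 0 + 238.411ms (3/5)
2. 238.411ms @ 3/5 + 476.821ms (6/5)
3. 715.232ms @ 9/5 + 238.411ms (3/5)
4. 953.642ms @ 12/5 + 238.411ms (3/5)

note 3 onset = 9/5b = 715.232ms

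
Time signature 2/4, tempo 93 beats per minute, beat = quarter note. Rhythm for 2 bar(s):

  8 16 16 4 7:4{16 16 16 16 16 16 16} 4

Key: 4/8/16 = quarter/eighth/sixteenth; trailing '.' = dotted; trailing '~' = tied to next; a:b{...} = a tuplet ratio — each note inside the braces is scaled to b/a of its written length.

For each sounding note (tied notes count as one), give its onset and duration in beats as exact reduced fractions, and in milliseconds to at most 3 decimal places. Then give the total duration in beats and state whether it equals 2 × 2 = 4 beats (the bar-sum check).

1) 0.0ms=0b +322.581ms=1/2b
2) 322.581ms=1/2b +161.29ms=1/4b
3) 483.871ms=3/4b +161.29ms=1/4b
4) 645.161ms=1b +645.161ms=1b
5) 1290.323ms=2b +92.166ms=1/7b
6) 1382.488ms=15/7b +92.166ms=1/7b
7) 1474.654ms=16/7b +92.166ms=1/7b
8) 1566.82ms=17/7b +92.166ms=1/7b
9) 1658.986ms=18/7b +92.166ms=1/7b
10) 1751.152ms=19/7b +92.166ms=1/7b
11) 1843.318ms=20/7b +92.166ms=1/7b
12) 1935.484ms=3b +645.161ms=1b
Σ=4b of 4 (93bpm 2/4) — PASS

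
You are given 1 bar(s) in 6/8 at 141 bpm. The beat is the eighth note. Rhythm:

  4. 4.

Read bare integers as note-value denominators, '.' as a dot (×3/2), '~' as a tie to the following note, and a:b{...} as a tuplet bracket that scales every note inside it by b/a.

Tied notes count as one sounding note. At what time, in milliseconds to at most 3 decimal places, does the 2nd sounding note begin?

1. 0.0ms @ 0 + 1276.596ms (3)
2. 1276.596ms @ 3 + 1276.596ms (3)

note 2 onset = 3b = 1276.596ms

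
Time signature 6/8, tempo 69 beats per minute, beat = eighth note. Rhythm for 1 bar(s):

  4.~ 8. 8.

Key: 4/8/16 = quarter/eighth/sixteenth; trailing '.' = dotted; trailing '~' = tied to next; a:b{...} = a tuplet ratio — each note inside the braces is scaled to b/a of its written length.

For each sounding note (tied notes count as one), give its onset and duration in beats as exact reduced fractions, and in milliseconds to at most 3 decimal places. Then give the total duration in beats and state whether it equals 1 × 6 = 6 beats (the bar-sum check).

1) 0.0ms=0b +3913.043ms=9/2b
2) 3913.043ms=9/2b +1304.348ms=3/2b
Σ=6b of 6 (69bpm 6/8) — PASS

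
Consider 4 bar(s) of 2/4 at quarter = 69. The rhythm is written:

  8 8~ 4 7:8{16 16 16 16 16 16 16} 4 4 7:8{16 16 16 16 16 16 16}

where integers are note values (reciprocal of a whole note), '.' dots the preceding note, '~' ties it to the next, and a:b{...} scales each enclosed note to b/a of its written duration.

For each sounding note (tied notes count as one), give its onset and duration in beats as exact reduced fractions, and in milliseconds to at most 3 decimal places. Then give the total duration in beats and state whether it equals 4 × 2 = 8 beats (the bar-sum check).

1) 0.0ms=0b +434.783ms=1/2b
2) 434.783ms=1/2b +1304.348ms=3/2b
3) 1739.13ms=2b +248.447ms=2/7b
4) 1987.578ms=16/7b +248.447ms=2/7b
5) 2236.025ms=18/7b +248.447ms=2/7b
6) 2484.472ms=20/7b +248.447ms=2/7b
7) 2732.919ms=22/7b +248.447ms=2/7b
8) 2981.366ms=24/7b +248.447ms=2/7b
9) 3229.814ms=26/7b +248.447ms=2/7b
10) 3478.261ms=4b +869.565ms=1b
11) 4347.826ms=5b +869.565ms=1b
12) 5217.391ms=6b +248.447ms=2/7b
13) 5465.839ms=44/7b +248.447ms=2/7b
14) 5714.286ms=46/7b +248.447ms=2/7b
15) 5962.733ms=48/7b +248.447ms=2/7b
16) 6211.18ms=50/7b +248.447ms=2/7b
17) 6459.627ms=52/7b +248.447ms=2/7b
18) 6708.075ms=54/7b +248.447ms=2/7b
Σ=8b of 8 (69bpm 2/4) — PASS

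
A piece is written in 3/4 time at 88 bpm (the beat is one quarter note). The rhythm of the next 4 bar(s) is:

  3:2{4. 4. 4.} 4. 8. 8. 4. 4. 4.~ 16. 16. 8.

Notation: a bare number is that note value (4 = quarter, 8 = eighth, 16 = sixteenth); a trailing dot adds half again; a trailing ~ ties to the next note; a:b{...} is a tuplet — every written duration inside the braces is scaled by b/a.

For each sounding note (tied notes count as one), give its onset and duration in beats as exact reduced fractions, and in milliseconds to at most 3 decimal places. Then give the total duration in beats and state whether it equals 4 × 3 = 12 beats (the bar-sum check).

1) 0.0ms=0b +681.818ms=1b
2) 681.818ms=1b +681.818ms=1b
3) 1363.636ms=2b +681.818ms=1b
4) 2045.455ms=3b +1022.727ms=3/2b
5) 3068.182ms=9/2b +511.364ms=3/4b
6) 3579.545ms=21/4b +511.364ms=3/4b
7) 4090.909ms=6b +1022.727ms=3/2b
8) 5113.636ms=15/2b +1022.727ms=3/2b
9) 6136.364ms=9b +1278.409ms=15/8b
10) 7414.773ms=87/8b +255.682ms=3/8b
11) 7670.455ms=45/4b +511.364ms=3/4b
Σ=12b of 12 (88bpm 3/4) — PASS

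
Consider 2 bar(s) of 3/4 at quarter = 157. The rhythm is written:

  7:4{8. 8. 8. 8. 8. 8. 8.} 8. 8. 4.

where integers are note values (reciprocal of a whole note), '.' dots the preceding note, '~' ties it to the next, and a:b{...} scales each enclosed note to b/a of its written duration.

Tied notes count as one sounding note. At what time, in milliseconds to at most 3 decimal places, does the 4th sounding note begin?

note 4 onset = 9/7b = 491.356ms

1. 0.0ms @ 0 + 163.785ms (3/7)
2. 163.785ms @ 3/7 + 163.785ms (3/7)
3. 327.571ms @ 6/7 + 163.785ms (3/7)
4. 491.356ms @ 9/7 + 163.785ms (3/7)
5. 655.141ms @ 12/7 + 163.785ms (3/7)
6. 818.926ms @ 15/7 + 163.785ms (3/7)
7. 982.712ms @ 18/7 + 163.785ms (3/7)
8. 1146.497ms @ 3 + 286.624ms (3/4)
9. 1433.121ms @ 15/4 + 286.624ms (3/4)
10. 1719.745ms @ 9/2 + 573.248ms (3/2)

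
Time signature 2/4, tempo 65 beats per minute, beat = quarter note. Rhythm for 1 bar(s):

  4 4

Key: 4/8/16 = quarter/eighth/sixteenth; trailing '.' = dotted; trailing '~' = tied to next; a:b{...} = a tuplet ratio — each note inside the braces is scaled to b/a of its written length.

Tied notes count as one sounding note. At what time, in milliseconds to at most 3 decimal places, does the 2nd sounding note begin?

1. 0.0ms @ 0 + 923.077ms (1)
2. 923.077ms @ 1 + 923.077ms (1)

note 2 onset = 1b = 923.077ms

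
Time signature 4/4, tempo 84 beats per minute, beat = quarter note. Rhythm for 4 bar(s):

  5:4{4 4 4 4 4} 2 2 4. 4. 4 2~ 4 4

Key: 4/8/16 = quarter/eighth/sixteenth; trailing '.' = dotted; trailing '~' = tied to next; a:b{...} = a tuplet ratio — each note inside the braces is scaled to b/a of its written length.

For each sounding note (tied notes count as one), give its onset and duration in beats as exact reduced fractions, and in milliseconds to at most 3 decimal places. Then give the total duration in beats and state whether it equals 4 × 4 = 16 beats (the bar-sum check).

1) 0.0ms=0b +571.429ms=4/5b
2) 571.429ms=4/5b +571.429ms=4/5b
3) 1142.857ms=8/5b +571.429ms=4/5b
4) 1714.286ms=12/5b +571.429ms=4/5b
5) 2285.714ms=16/5b +571.429ms=4/5b
6) 2857.143ms=4b +1428.571ms=2b
7) 4285.714ms=6b +1428.571ms=2b
8) 5714.286ms=8b +1071.429ms=3/2b
9) 6785.714ms=19/2b +1071.429ms=3/2b
10) 7857.143ms=11b +714.286ms=1b
11) 8571.429ms=12b +2142.857ms=3b
12) 10714.286ms=15b +714.286ms=1b
Σ=16b of 16 (84bpm 4/4) — PASS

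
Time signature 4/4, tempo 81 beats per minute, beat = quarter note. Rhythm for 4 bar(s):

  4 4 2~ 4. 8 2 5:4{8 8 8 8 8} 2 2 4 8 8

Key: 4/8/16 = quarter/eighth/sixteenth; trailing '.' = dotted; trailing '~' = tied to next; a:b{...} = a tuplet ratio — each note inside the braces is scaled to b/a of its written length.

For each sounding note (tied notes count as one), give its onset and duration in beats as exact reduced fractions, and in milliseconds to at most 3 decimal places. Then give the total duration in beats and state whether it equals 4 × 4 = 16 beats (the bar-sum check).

1) 0.0ms=0b +740.741ms=1b
2) 740.741ms=1b +740.741ms=1b
3) 1481.481ms=2b +2592.593ms=7/2b
4) 4074.074ms=11/2b +370.37ms=1/2b
5) 4444.444ms=6b +1481.481ms=2b
6) 5925.926ms=8b +296.296ms=2/5b
7) 6222.222ms=42/5b +296.296ms=2/5b
8) 6518.519ms=44/5b +296.296ms=2/5b
9) 6814.815ms=46/5b +296.296ms=2/5b
10) 7111.111ms=48/5b +296.296ms=2/5b
11) 7407.407ms=10b +1481.481ms=2b
12) 8888.889ms=12b +1481.481ms=2b
13) 10370.37ms=14b +740.741ms=1b
14) 11111.111ms=15b +370.37ms=1/2b
15) 11481.481ms=31/2b +370.37ms=1/2b
Σ=16b of 16 (81bpm 4/4) — PASS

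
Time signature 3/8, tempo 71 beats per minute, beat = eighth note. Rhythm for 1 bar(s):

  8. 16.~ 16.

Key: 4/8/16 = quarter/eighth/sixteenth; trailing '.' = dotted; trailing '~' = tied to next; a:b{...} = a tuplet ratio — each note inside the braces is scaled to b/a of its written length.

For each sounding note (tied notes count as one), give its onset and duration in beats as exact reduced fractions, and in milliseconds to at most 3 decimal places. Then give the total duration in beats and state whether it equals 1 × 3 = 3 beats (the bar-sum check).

1) 0.0ms=0b +1267.606ms=3/2b
2) 1267.606ms=3/2b +1267.606ms=3/2b
Σ=3b of 3 (71bpm 3/8) — PASS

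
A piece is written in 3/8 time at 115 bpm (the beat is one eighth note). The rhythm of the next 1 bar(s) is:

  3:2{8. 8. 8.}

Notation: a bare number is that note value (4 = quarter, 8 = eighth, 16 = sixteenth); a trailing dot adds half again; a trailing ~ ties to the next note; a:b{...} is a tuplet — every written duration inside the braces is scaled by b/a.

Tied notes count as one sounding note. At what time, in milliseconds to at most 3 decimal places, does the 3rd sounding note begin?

1. 0.0ms @ 0 + 521.739ms (1)
2. 521.739ms @ 1 + 521.739ms (1)
3. 1043.478ms @ 2 + 521.739ms (1)

note 3 onset = 2b = 1043.478ms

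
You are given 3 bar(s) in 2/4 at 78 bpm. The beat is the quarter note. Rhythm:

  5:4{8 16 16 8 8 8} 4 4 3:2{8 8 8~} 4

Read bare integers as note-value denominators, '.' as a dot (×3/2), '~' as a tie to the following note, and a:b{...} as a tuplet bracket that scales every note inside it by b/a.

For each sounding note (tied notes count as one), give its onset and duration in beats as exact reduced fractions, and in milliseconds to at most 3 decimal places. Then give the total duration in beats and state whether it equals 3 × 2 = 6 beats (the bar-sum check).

1) 0.0ms=0b +307.692ms=2/5b
2) 307.692ms=2/5b +153.846ms=1/5b
3) 461.538ms=3/5b +153.846ms=1/5b
4) 615.385ms=4/5b +307.692ms=2/5b
5) 923.077ms=6/5b +307.692ms=2/5b
6) 1230.769ms=8/5b +307.692ms=2/5b
7) 1538.462ms=2b +769.231ms=1b
8) 2307.692ms=3b +769.231ms=1b
9) 3076.923ms=4b +256.41ms=1/3b
10) 3333.333ms=13/3b +256.41ms=1/3b
11) 3589.744ms=14/3b +1025.641ms=4/3b
Σ=6b of 6 (78bpm 2/4) — PASS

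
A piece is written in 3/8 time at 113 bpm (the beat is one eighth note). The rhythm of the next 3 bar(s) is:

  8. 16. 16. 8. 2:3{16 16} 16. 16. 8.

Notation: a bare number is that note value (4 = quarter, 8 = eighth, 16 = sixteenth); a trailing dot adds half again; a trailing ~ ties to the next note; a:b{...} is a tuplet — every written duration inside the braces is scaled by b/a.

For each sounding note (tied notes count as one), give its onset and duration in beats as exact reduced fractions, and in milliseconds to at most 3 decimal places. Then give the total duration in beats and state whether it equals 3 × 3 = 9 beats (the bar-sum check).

1) 0.0ms=0b +796.46ms=3/2b
2) 796.46ms=3/2b +398.23ms=3/4b
3) 1194.69ms=9/4b +398.23ms=3/4b
4) 1592.92ms=3b +796.46ms=3/2b
5) 2389.381ms=9/2b +398.23ms=3/4b
6) 2787.611ms=21/4b +398.23ms=3/4b
7) 3185.841ms=6b +398.23ms=3/4b
8) 3584.071ms=27/4b +398.23ms=3/4b
9) 3982.301ms=15/2b +796.46ms=3/2b
Σ=9b of 9 (113bpm 3/8) — PASS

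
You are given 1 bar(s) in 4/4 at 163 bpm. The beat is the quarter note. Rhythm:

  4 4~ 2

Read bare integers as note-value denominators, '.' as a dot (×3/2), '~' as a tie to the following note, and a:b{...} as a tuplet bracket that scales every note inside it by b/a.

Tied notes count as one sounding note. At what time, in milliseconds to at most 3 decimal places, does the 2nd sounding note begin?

note 2 onset = 1b = 368.098ms

1. 0.0ms @ 0 + 368.098ms (1)
2. 368.098ms @ 1 + 1104.294ms (3)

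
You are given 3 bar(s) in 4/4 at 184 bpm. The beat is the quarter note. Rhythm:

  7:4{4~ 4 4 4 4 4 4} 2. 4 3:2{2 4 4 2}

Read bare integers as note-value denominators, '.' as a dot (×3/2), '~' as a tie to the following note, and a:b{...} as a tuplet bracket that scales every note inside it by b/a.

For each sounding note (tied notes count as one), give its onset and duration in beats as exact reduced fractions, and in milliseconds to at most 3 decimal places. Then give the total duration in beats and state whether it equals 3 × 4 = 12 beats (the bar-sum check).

1) 0.0ms=0b +372.671ms=8/7b
2) 372.671ms=8/7b +186.335ms=4/7b
3) 559.006ms=12/7b +186.335ms=4/7b
4) 745.342ms=16/7b +186.335ms=4/7b
5) 931.677ms=20/7b +186.335ms=4/7b
6) 1118.012ms=24/7b +186.335ms=4/7b
7) 1304.348ms=4b +978.261ms=3b
8) 2282.609ms=7b +326.087ms=1b
9) 2608.696ms=8b +434.783ms=4/3b
10) 3043.478ms=28/3b +217.391ms=2/3b
11) 3260.87ms=10b +217.391ms=2/3b
12) 3478.261ms=32/3b +434.783ms=4/3b
Σ=12b of 12 (184bpm 4/4) — PASS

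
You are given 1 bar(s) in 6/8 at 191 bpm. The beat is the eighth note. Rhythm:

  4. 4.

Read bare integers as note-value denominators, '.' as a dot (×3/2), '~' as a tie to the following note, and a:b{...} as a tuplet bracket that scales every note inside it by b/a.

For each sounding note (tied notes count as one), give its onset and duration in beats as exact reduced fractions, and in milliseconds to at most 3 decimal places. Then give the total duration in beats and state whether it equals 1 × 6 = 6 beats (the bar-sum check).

1) 0.0ms=0b +942.408ms=3b
2) 942.408ms=3b +942.408ms=3b
Σ=6b of 6 (191bpm 6/8) — PASS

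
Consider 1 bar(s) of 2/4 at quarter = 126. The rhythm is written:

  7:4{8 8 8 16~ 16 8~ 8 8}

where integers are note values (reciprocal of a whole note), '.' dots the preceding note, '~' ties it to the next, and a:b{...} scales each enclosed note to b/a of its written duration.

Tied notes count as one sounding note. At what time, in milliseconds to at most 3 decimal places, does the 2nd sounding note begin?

note 2 onset = 2/7b = 136.054ms

1. 0.0ms @ 0 + 136.054ms (2/7)
2. 136.054ms @ 2/7 + 136.054ms (2/7)
3. 272.109ms @ 4/7 + 136.054ms (2/7)
4. 408.163ms @ 6/7 + 136.054ms (2/7)
5. 544.218ms @ 8/7 + 272.109ms (4/7)
6. 816.327ms @ 12/7 + 136.054ms (2/7)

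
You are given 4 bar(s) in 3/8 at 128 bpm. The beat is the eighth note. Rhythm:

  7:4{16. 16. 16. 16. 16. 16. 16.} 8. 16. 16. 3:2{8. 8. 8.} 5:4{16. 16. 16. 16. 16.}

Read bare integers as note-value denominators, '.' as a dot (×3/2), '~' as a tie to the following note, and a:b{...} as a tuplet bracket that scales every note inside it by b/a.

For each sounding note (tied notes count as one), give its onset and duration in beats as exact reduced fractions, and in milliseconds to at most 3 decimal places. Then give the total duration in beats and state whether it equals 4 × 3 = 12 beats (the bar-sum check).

1) 0.0ms=0b +200.893ms=3/7b
2) 200.893ms=3/7b +200.893ms=3/7b
3) 401.786ms=6/7b +200.893ms=3/7b
4) 602.679ms=9/7b +200.893ms=3/7b
5) 803.571ms=12/7b +200.893ms=3/7b
6) 1004.464ms=15/7b +200.893ms=3/7b
7) 1205.357ms=18/7b +200.893ms=3/7b
8) 1406.25ms=3b +703.125ms=3/2b
9) 2109.375ms=9/2b +351.562ms=3/4b
10) 2460.938ms=21/4b +351.562ms=3/4b
11) 2812.5ms=6b +468.75ms=1b
12) 3281.25ms=7b +468.75ms=1b
13) 3750.0ms=8b +468.75ms=1b
14) 4218.75ms=9b +281.25ms=3/5b
15) 4500.0ms=48/5b +281.25ms=3/5b
16) 4781.25ms=51/5b +281.25ms=3/5b
17) 5062.5ms=54/5b +281.25ms=3/5b
18) 5343.75ms=57/5b +281.25ms=3/5b
Σ=12b of 12 (128bpm 3/8) — PASS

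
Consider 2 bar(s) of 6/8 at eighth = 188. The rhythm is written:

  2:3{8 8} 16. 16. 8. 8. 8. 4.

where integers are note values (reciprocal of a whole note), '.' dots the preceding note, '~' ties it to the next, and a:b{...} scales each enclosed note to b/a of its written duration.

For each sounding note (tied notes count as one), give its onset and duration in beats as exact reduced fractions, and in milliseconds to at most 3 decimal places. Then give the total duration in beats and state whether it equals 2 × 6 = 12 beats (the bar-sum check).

1) 0.0ms=0b +478.723ms=3/2b
2) 478.723ms=3/2b +478.723ms=3/2b
3) 957.447ms=3b +239.362ms=3/4b
4) 1196.809ms=15/4b +239.362ms=3/4b
5) 1436.17ms=9/2b +478.723ms=3/2b
6) 1914.894ms=6b +478.723ms=3/2b
7) 2393.617ms=15/2b +478.723ms=3/2b
8) 2872.34ms=9b +957.447ms=3b
Σ=12b of 12 (188bpm 6/8) — PASS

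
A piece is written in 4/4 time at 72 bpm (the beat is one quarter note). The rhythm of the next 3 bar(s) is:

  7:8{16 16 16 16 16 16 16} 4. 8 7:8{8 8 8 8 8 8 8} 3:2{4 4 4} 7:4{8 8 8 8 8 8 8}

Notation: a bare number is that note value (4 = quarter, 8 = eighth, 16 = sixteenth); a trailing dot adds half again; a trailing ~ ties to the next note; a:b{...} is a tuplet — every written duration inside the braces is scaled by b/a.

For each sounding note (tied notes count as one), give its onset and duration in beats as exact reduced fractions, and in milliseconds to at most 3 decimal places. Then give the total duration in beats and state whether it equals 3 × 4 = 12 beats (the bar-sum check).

1) 0.0ms=0b +238.095ms=2/7b
2) 238.095ms=2/7b +238.095ms=2/7b
3) 476.19ms=4/7b +238.095ms=2/7b
4) 714.286ms=6/7b +238.095ms=2/7b
5) 952.381ms=8/7b +238.095ms=2/7b
6) 1190.476ms=10/7b +238.095ms=2/7b
7) 1428.571ms=12/7b +238.095ms=2/7b
8) 1666.667ms=2b +1250.0ms=3/2b
9) 2916.667ms=7/2b +416.667ms=1/2b
10) 3333.333ms=4b +476.19ms=4/7b
11) 3809.524ms=32/7b +476.19ms=4/7b
12) 4285.714ms=36/7b +476.19ms=4/7b
13) 4761.905ms=40/7b +476.19ms=4/7b
14) 5238.095ms=44/7b +476.19ms=4/7b
15) 5714.286ms=48/7b +476.19ms=4/7b
16) 6190.476ms=52/7b +476.19ms=4/7b
17) 6666.667ms=8b +555.556ms=2/3b
18) 7222.222ms=26/3b +555.556ms=2/3b
19) 7777.778ms=28/3b +555.556ms=2/3b
20) 8333.333ms=10b +238.095ms=2/7b
21) 8571.429ms=72/7b +238.095ms=2/7b
22) 8809.524ms=74/7b +238.095ms=2/7b
23) 9047.619ms=76/7b +238.095ms=2/7b
24) 9285.714ms=78/7b +238.095ms=2/7b
25) 9523.81ms=80/7b +238.095ms=2/7b
26) 9761.905ms=82/7b +238.095ms=2/7b
Σ=12b of 12 (72bpm 4/4) — PASS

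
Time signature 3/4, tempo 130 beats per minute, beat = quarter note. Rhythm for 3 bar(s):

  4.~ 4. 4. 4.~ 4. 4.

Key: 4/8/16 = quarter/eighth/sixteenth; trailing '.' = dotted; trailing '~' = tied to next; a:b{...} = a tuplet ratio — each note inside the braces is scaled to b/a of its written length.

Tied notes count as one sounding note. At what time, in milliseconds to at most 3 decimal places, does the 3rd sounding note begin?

note 3 onset = 9/2b = 2076.923ms

1. 0.0ms @ 0 + 1384.615ms (3)
2. 1384.615ms @ 3 + 692.308ms (3/2)
3. 2076.923ms @ 9/2 + 1384.615ms (3)
4. 3461.538ms @ 15/2 + 692.308ms (3/2)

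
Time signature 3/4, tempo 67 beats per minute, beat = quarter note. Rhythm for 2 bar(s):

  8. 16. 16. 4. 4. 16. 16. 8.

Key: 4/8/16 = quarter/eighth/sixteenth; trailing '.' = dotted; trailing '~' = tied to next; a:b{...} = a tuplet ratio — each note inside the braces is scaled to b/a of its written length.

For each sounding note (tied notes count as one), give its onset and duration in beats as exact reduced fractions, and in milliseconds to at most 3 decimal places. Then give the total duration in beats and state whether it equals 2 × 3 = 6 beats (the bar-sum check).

1) 0.0ms=0b +671.642ms=3/4b
2) 671.642ms=3/4b +335.821ms=3/8b
3) 1007.463ms=9/8b +335.821ms=3/8b
4) 1343.284ms=3/2b +1343.284ms=3/2b
5) 2686.567ms=3b +1343.284ms=3/2b
6) 4029.851ms=9/2b +335.821ms=3/8b
7) 4365.672ms=39/8b +335.821ms=3/8b
8) 4701.493ms=21/4b +671.642ms=3/4b
Σ=6b of 6 (67bpm 3/4) — PASS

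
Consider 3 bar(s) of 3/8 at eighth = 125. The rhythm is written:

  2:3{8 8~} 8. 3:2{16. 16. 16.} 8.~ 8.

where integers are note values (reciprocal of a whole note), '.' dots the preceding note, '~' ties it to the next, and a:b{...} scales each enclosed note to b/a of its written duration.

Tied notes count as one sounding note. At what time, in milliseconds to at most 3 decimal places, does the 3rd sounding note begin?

note 3 onset = 9/2b = 2160.0ms

1. 0.0ms @ 0 + 720.0ms (3/2)
2. 720.0ms @ 3/2 + 1440.0ms (3)
3. 2160.0ms @ 9/2 + 240.0ms (1/2)
4. 2400.0ms @ 5 + 240.0ms (1/2)
5. 2640.0ms @ 11/2 + 240.0ms (1/2)
6. 2880.0ms @ 6 + 1440.0ms (3)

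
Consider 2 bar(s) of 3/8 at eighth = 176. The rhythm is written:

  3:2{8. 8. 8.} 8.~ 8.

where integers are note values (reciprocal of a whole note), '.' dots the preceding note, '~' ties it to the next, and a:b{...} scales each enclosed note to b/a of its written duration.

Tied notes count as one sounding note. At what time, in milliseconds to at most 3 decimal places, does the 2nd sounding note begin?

1. 0.0ms @ 0 + 340.909ms (1)
2. 340.909ms @ 1 + 340.909ms (1)
3. 681.818ms @ 2 + 340.909ms (1)
4. 1022.727ms @ 3 + 1022.727ms (3)

note 2 onset = 1b = 340.909ms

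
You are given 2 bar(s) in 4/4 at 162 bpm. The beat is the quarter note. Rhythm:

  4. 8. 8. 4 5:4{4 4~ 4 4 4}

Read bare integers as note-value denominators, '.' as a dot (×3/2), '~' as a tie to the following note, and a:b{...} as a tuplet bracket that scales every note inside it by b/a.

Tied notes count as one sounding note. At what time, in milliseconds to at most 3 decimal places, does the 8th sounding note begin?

1. 0.0ms @ 0 + 555.556ms (3/2)
2. 555.556ms @ 3/2 + 277.778ms (3/4)
3. 833.333ms @ 9/4 + 277.778ms (3/4)
4. 1111.111ms @ 3 + 370.37ms (1)
5. 1481.481ms @ 4 + 296.296ms (4/5)
6. 1777.778ms @ 24/5 + 592.593ms (8/5)
7. 2370.37ms @ 32/5 + 296.296ms (4/5)
8. 2666.667ms @ 36/5 + 296.296ms (4/5)

note 8 onset = 36/5b = 2666.667ms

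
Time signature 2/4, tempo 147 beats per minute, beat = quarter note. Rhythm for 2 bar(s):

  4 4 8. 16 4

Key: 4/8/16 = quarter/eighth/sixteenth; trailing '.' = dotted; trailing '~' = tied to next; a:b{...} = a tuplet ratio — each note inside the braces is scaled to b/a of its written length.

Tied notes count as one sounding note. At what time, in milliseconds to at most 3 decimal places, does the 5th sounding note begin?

note 5 onset = 3b = 1224.49ms

1. 0.0ms @ 0 + 408.163ms (1)
2. 408.163ms @ 1 + 408.163ms (1)
3. 816.327ms @ 2 + 306.122ms (3/4)
4. 1122.449ms @ 11/4 + 102.041ms (1/4)
5. 1224.49ms @ 3 + 408.163ms (1)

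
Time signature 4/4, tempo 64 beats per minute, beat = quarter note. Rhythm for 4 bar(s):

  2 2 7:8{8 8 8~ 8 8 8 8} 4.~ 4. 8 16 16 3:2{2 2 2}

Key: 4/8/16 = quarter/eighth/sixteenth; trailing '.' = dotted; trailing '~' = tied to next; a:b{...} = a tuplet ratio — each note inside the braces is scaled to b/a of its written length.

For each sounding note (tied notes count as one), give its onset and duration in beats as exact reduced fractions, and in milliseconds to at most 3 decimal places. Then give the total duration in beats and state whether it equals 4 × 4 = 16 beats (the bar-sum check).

1) 0.0ms=0b +1875.0ms=2b
2) 1875.0ms=2b +1875.0ms=2b
3) 3750.0ms=4b +535.714ms=4/7b
4) 4285.714ms=32/7b +535.714ms=4/7b
5) 4821.429ms=36/7b +1071.429ms=8/7b
6) 5892.857ms=44/7b +535.714ms=4/7b
7) 6428.571ms=48/7b +535.714ms=4/7b
8) 6964.286ms=52/7b +535.714ms=4/7b
9) 7500.0ms=8b +2812.5ms=3b
10) 10312.5ms=11b +468.75ms=1/2b
11) 10781.25ms=23/2b +234.375ms=1/4b
12) 11015.625ms=47/4b +234.375ms=1/4b
13) 11250.0ms=12b +1250.0ms=4/3b
14) 12500.0ms=40/3b +1250.0ms=4/3b
15) 13750.0ms=44/3b +1250.0ms=4/3b
Σ=16b of 16 (64bpm 4/4) — PASS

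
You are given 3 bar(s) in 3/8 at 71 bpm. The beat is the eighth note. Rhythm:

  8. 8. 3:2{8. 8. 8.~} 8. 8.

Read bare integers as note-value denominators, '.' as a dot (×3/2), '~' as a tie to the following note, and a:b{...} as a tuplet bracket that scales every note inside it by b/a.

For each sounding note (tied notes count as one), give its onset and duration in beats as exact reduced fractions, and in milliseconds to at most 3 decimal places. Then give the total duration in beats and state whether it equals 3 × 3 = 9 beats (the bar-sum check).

1) 0.0ms=0b +1267.606ms=3/2b
2) 1267.606ms=3/2b +1267.606ms=3/2b
3) 2535.211ms=3b +845.07ms=1b
4) 3380.282ms=4b +845.07ms=1b
5) 4225.352ms=5b +2112.676ms=5/2b
6) 6338.028ms=15/2b +1267.606ms=3/2b
Σ=9b of 9 (71bpm 3/8) — PASS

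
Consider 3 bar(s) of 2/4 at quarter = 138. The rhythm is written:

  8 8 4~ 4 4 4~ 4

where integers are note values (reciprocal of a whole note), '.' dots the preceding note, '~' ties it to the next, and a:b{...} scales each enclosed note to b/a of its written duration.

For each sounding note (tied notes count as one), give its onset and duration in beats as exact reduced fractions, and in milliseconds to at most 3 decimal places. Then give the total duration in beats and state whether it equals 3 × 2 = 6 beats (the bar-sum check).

1) 0.0ms=0b +217.391ms=1/2b
2) 217.391ms=1/2b +217.391ms=1/2b
3) 434.783ms=1b +869.565ms=2b
4) 1304.348ms=3b +434.783ms=1b
5) 1739.13ms=4b +869.565ms=2b
Σ=6b of 6 (138bpm 2/4) — PASS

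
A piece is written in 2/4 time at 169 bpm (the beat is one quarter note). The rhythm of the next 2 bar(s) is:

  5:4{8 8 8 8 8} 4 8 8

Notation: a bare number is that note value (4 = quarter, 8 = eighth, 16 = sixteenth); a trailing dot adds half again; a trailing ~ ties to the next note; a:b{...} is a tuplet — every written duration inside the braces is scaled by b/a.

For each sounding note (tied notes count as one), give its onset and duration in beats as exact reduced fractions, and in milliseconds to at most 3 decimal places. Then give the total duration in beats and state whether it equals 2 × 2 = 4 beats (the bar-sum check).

1) 0.0ms=0b +142.012ms=2/5b
2) 142.012ms=2/5b +142.012ms=2/5b
3) 284.024ms=4/5b +142.012ms=2/5b
4) 426.036ms=6/5b +142.012ms=2/5b
5) 568.047ms=8/5b +142.012ms=2/5b
6) 710.059ms=2b +355.03ms=1b
7) 1065.089ms=3b +177.515ms=1/2b
8) 1242.604ms=7/2b +177.515ms=1/2b
Σ=4b of 4 (169bpm 2/4) — PASS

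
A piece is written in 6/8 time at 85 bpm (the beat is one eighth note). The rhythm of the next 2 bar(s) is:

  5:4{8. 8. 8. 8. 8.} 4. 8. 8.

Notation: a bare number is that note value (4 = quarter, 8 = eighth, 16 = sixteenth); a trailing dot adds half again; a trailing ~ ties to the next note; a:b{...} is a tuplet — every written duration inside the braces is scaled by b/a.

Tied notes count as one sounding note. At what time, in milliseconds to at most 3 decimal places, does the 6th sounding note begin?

note 6 onset = 6b = 4235.294ms

1. 0.0ms @ 0 + 847.059ms (6/5)
2. 847.059ms @ 6/5 + 847.059ms (6/5)
3. 1694.118ms @ 12/5 + 847.059ms (6/5)
4. 2541.176ms @ 18/5 + 847.059ms (6/5)
5. 3388.235ms @ 24/5 + 847.059ms (6/5)
6. 4235.294ms @ 6 + 2117.647ms (3)
7. 6352.941ms @ 9 + 1058.824ms (3/2)
8. 7411.765ms @ 21/2 + 1058.824ms (3/2)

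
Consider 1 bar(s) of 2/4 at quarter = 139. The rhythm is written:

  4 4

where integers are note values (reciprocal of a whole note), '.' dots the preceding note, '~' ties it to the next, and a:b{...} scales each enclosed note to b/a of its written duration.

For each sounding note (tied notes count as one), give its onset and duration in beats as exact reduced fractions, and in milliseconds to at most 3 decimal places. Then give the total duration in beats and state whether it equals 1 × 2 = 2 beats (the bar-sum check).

1) 0.0ms=0b +431.655ms=1b
2) 431.655ms=1b +431.655ms=1b
Σ=2b of 2 (139bpm 2/4) — PASS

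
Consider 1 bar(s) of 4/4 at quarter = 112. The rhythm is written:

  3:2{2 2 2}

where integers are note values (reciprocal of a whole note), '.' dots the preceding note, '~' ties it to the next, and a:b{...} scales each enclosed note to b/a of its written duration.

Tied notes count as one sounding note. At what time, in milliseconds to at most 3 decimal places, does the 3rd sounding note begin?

note 3 onset = 8/3b = 1428.571ms

1. 0.0ms @ 0 + 714.286ms (4/3)
2. 714.286ms @ 4/3 + 714.286ms (4/3)
3. 1428.571ms @ 8/3 + 714.286ms (4/3)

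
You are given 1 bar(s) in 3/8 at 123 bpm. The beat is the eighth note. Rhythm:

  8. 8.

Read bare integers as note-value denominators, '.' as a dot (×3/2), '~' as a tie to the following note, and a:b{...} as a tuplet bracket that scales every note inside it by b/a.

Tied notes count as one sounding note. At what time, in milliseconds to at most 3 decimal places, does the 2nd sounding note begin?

1. 0.0ms @ 0 + 731.707ms (3/2)
2. 731.707ms @ 3/2 + 731.707ms (3/2)

note 2 onset = 3/2b = 731.707ms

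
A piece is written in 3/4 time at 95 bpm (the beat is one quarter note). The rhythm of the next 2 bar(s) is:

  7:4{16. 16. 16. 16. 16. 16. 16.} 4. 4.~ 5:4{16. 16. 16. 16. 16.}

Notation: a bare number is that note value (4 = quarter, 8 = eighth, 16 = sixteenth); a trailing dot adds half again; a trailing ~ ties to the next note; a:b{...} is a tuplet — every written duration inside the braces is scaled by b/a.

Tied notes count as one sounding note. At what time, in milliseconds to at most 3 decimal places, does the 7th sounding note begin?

note 7 onset = 9/7b = 812.03ms

1. 0.0ms @ 0 + 135.338ms (3/14)
2. 135.338ms @ 3/14 + 135.338ms (3/14)
3. 270.677ms @ 3/7 + 135.338ms (3/14)
4. 406.015ms @ 9/14 + 135.338ms (3/14)
5. 541.353ms @ 6/7 + 135.338ms (3/14)
6. 676.692ms @ 15/14 + 135.338ms (3/14)
7. 812.03ms @ 9/7 + 135.338ms (3/14)
8. 947.368ms @ 3/2 + 947.368ms (3/2)
9. 1894.737ms @ 3 + 1136.842ms (9/5)
10. 3031.579ms @ 24/5 + 189.474ms (3/10)
11. 3221.053ms @ 51/10 + 189.474ms (3/10)
12. 3410.526ms @ 27/5 + 189.474ms (3/10)
13. 3600.0ms @ 57/10 + 189.474ms (3/10)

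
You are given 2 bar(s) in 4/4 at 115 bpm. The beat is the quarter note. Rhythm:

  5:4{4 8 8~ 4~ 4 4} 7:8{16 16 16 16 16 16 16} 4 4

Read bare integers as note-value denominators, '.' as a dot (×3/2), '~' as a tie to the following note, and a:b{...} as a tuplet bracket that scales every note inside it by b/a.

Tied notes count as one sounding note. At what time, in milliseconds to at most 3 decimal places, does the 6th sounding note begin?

1. 0.0ms @ 0 + 417.391ms (4/5)
2. 417.391ms @ 4/5 + 208.696ms (2/5)
3. 626.087ms @ 6/5 + 1043.478ms (2)
4. 1669.565ms @ 16/5 + 417.391ms (4/5)
5. 2086.957ms @ 4 + 149.068ms (2/7)
6. 2236.025ms @ 30/7 + 149.068ms (2/7)
7. 2385.093ms @ 32/7 + 149.068ms (2/7)
8. 2534.161ms @ 34/7 + 149.068ms (2/7)
9. 2683.23ms @ 36/7 + 149.068ms (2/7)
10. 2832.298ms @ 38/7 + 149.068ms (2/7)
11. 2981.366ms @ 40/7 + 149.068ms (2/7)
12. 3130.435ms @ 6 + 521.739ms (1)
13. 3652.174ms @ 7 + 521.739ms (1)

note 6 onset = 30/7b = 2236.025ms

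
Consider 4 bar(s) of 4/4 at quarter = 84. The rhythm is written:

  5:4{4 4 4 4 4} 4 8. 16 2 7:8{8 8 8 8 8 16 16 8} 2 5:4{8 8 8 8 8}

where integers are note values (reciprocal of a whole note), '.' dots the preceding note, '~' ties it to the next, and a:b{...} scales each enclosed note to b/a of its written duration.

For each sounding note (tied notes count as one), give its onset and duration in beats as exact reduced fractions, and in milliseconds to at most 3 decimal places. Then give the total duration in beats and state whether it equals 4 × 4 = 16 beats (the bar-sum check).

1) 0.0ms=0b +571.429ms=4/5b
2) 571.429ms=4/5b +571.429ms=4/5b
3) 1142.857ms=8/5b +571.429ms=4/5b
4) 1714.286ms=12/5b +571.429ms=4/5b
5) 2285.714ms=16/5b +571.429ms=4/5b
6) 2857.143ms=4b +714.286ms=1b
7) 3571.429ms=5b +535.714ms=3/4b
8) 4107.143ms=23/4b +178.571ms=1/4b
9) 4285.714ms=6b +1428.571ms=2b
10) 5714.286ms=8b +408.163ms=4/7b
11) 6122.449ms=60/7b +408.163ms=4/7b
12) 6530.612ms=64/7b +408.163ms=4/7b
13) 6938.776ms=68/7b +408.163ms=4/7b
14) 7346.939ms=72/7b +408.163ms=4/7b
15) 7755.102ms=76/7b +204.082ms=2/7b
16) 7959.184ms=78/7b +204.082ms=2/7b
17) 8163.265ms=80/7b +408.163ms=4/7b
18) 8571.429ms=12b +1428.571ms=2b
19) 10000.0ms=14b +285.714ms=2/5b
20) 10285.714ms=72/5b +285.714ms=2/5b
21) 10571.429ms=74/5b +285.714ms=2/5b
22) 10857.143ms=76/5b +285.714ms=2/5b
23) 11142.857ms=78/5b +285.714ms=2/5b
Σ=16b of 16 (84bpm 4/4) — PASS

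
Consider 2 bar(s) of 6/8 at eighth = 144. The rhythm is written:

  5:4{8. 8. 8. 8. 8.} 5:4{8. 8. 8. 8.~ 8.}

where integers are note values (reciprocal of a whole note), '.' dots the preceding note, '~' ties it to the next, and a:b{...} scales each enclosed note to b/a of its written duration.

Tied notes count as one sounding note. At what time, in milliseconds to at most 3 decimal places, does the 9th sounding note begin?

note 9 onset = 48/5b = 4000.0ms

1. 0.0ms @ 0 + 500.0ms (6/5)
2. 500.0ms @ 6/5 + 500.0ms (6/5)
3. 1000.0ms @ 12/5 + 500.0ms (6/5)
4. 1500.0ms @ 18/5 + 500.0ms (6/5)
5. 2000.0ms @ 24/5 + 500.0ms (6/5)
6. 2500.0ms @ 6 + 500.0ms (6/5)
7. 3000.0ms @ 36/5 + 500.0ms (6/5)
8. 3500.0ms @ 42/5 + 500.0ms (6/5)
9. 4000.0ms @ 48/5 + 1000.0ms (12/5)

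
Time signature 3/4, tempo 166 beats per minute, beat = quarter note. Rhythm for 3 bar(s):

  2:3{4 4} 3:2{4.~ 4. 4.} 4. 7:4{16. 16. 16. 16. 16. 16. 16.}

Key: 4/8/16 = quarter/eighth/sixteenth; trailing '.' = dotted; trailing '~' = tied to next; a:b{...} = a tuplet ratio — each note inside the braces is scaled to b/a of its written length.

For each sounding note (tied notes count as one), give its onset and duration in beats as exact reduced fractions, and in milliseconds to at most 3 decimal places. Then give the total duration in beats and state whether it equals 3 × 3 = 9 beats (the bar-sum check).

1) 0.0ms=0b +542.169ms=3/2b
2) 542.169ms=3/2b +542.169ms=3/2b
3) 1084.337ms=3b +722.892ms=2b
4) 1807.229ms=5b +361.446ms=1b
5) 2168.675ms=6b +542.169ms=3/2b
6) 2710.843ms=15/2b +77.453ms=3/14b
7) 2788.296ms=54/7b +77.453ms=3/14b
8) 2865.749ms=111/14b +77.453ms=3/14b
9) 2943.201ms=57/7b +77.453ms=3/14b
10) 3020.654ms=117/14b +77.453ms=3/14b
11) 3098.107ms=60/7b +77.453ms=3/14b
12) 3175.559ms=123/14b +77.453ms=3/14b
Σ=9b of 9 (166bpm 3/4) — PASS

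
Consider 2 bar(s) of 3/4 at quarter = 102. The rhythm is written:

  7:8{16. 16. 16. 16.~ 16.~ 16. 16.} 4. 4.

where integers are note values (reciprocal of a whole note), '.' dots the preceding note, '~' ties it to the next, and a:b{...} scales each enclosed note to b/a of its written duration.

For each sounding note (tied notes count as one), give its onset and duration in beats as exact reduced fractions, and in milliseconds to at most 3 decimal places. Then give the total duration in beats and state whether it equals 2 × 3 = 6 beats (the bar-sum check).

1) 0.0ms=0b +252.101ms=3/7b
2) 252.101ms=3/7b +252.101ms=3/7b
3) 504.202ms=6/7b +252.101ms=3/7b
4) 756.303ms=9/7b +756.303ms=9/7b
5) 1512.605ms=18/7b +252.101ms=3/7b
6) 1764.706ms=3b +882.353ms=3/2b
7) 2647.059ms=9/2b +882.353ms=3/2b
Σ=6b of 6 (102bpm 3/4) — PASS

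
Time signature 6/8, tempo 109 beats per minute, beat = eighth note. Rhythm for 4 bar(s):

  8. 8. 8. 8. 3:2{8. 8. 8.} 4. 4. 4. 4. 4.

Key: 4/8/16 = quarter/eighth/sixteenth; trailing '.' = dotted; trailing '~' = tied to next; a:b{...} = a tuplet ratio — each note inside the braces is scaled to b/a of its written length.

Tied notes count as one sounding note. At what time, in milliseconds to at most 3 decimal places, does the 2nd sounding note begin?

1. 0.0ms @ 0 + 825.688ms (3/2)
2. 825.688ms @ 3/2 + 825.688ms (3/2)
3. 1651.376ms @ 3 + 825.688ms (3/2)
4. 2477.064ms @ 9/2 + 825.688ms (3/2)
5. 3302.752ms @ 6 + 550.459ms (1)
6. 3853.211ms @ 7 + 550.459ms (1)
7. 4403.67ms @ 8 + 550.459ms (1)
8. 4954.128ms @ 9 + 1651.376ms (3)
9. 6605.505ms @ 12 + 1651.376ms (3)
10. 8256.881ms @ 15 + 1651.376ms (3)
11. 9908.257ms @ 18 + 1651.376ms (3)
12. 11559.633ms @ 21 + 1651.376ms (3)

note 2 onset = 3/2b = 825.688ms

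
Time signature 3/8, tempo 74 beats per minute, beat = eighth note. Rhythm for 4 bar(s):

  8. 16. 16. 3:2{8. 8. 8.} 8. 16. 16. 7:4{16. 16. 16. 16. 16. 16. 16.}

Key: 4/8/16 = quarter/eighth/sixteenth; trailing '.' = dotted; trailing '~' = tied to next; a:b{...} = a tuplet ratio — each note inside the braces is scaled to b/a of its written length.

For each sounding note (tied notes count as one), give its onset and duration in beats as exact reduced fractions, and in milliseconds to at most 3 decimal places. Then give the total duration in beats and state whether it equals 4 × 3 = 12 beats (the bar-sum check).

1) 0.0ms=0b +1216.216ms=3/2b
2) 1216.216ms=3/2b +608.108ms=3/4b
3) 1824.324ms=9/4b +608.108ms=3/4b
4) 2432.432ms=3b +810.811ms=1b
5) 3243.243ms=4b +810.811ms=1b
6) 4054.054ms=5b +810.811ms=1b
7) 4864.865ms=6b +1216.216ms=3/2b
8) 6081.081ms=15/2b +608.108ms=3/4b
9) 6689.189ms=33/4b +608.108ms=3/4b
10) 7297.297ms=9b +347.49ms=3/7b
11) 7644.788ms=66/7b +347.49ms=3/7b
12) 7992.278ms=69/7b +347.49ms=3/7b
13) 8339.768ms=72/7b +347.49ms=3/7b
14) 8687.259ms=75/7b +347.49ms=3/7b
15) 9034.749ms=78/7b +347.49ms=3/7b
16) 9382.239ms=81/7b +347.49ms=3/7b
Σ=12b of 12 (74bpm 3/8) — PASS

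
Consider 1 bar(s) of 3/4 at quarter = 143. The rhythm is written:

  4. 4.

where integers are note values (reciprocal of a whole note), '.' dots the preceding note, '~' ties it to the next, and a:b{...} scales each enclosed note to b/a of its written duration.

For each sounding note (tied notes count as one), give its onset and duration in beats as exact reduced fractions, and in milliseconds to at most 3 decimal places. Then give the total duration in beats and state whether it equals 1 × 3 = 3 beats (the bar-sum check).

1) 0.0ms=0b +629.371ms=3/2b
2) 629.371ms=3/2b +629.371ms=3/2b
Σ=3b of 3 (143bpm 3/4) — PASS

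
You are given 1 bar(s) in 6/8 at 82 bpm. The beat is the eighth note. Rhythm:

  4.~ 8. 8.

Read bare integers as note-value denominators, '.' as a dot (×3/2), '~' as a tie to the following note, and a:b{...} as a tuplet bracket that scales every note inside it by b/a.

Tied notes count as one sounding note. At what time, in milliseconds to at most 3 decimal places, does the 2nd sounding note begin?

1. 0.0ms @ 0 + 3292.683ms (9/2)
2. 3292.683ms @ 9/2 + 1097.561ms (3/2)

note 2 onset = 9/2b = 3292.683ms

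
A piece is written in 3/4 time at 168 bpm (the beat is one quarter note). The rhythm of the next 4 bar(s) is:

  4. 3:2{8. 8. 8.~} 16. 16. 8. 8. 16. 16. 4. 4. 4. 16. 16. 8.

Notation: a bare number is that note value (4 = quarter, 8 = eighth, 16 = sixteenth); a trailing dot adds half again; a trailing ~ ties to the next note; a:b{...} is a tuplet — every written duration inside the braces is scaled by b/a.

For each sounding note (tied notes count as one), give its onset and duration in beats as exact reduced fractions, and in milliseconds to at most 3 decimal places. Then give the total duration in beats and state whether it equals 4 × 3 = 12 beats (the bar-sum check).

1) 0.0ms=0b +535.714ms=3/2b
2) 535.714ms=3/2b +178.571ms=1/2b
3) 714.286ms=2b +178.571ms=1/2b
4) 892.857ms=5/2b +312.5ms=7/8b
5) 1205.357ms=27/8b +133.929ms=3/8b
6) 1339.286ms=15/4b +267.857ms=3/4b
7) 1607.143ms=9/2b +267.857ms=3/4b
8) 1875.0ms=21/4b +133.929ms=3/8b
9) 2008.929ms=45/8b +133.929ms=3/8b
10) 2142.857ms=6b +535.714ms=3/2b
11) 2678.571ms=15/2b +535.714ms=3/2b
12) 3214.286ms=9b +535.714ms=3/2b
13) 3750.0ms=21/2b +133.929ms=3/8b
14) 3883.929ms=87/8b +133.929ms=3/8b
15) 4017.857ms=45/4b +267.857ms=3/4b
Σ=12b of 12 (168bpm 3/4) — PASS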